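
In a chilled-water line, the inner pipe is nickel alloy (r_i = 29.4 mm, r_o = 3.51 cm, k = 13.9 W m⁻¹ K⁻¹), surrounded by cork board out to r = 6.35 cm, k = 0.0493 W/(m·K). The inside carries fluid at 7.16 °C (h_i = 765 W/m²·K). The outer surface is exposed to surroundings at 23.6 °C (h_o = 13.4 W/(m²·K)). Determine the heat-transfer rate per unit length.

Treat each layer as a resistance in series:
  R'_conv,in = 1/(2πr h) = 1/(2π·0.0294·765) = 0.007076 m·K/W
  R'_nickel alloy = ln(0.0351/0.0294)/(2πk) = 0.1772/(2π·13.9) = 0.002029 m·K/W
  R'_cork board = ln(0.0635/0.0351)/(2πk) = 0.5928/(2π·0.0493) = 1.914 m·K/W
  R'_conv,out = 1/(2πr h) = 1/(2π·0.0635·13.4) = 0.1870 m·K/W
ΣR = 0.007076 + 0.002029 + 1.914 + 0.1870 = 2.110 m·K/W
Q' = ΔT/ΣR = (7.16 °C − 23.6 °C)/2.110 = -7.79 W/m
(Negative Q' ⇒ heat flows inward; heat gain = 7.79 W/m.)

Q' = 7.79 W/m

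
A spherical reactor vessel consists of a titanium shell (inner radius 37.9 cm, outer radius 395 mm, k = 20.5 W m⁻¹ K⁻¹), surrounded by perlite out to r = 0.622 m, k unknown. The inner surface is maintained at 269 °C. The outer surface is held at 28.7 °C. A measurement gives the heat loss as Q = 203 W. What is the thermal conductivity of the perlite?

ΣR = ΔT/Q = |269 − 28.7|/203 = 1.184 K/W
Known resistances:
  R_titanium = (1/0.379 − 1/0.395)/(4πk) = 0.1069/(4π·20.5) = 4.149×10^-4 K/W
R_perlite = ΣR − ΣR_known = 1.184 − 4.149×10^-4 = 1.184 K/W
(1/r₁−1/r₂)/(4πk) = 1.184 ⇒ k = 0.9239/(4π·1.184) = 0.0621 W/m·K

k = 0.0621 W/m·K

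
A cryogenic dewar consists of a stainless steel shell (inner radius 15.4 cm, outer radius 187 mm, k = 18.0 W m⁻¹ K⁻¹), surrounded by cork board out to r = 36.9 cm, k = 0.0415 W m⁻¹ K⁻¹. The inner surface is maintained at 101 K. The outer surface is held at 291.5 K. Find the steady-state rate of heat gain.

Q = 37.6 W

Resistance network (inner→outer):
  R_stainless steel = (1/0.154 − 1/0.187)/(4πk) = 1.146/(4π·18.0) = 0.005066 K/W
  R_cork board = (1/0.187 − 1/0.369)/(4πk) = 2.638/(4π·0.0415) = 5.058 K/W
ΣR = 0.005066 + 5.058 = 5.063 K/W
Q = ΔT/ΣR = (101 K − 291.5 K)/5.063 = -37.6 W
(Negative Q ⇒ heat flows inward; heat gain = 37.6 W.)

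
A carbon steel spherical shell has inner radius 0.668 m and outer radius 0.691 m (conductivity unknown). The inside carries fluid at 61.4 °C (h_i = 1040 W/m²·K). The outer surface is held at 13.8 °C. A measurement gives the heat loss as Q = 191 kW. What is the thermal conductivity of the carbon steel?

ΣR = ΔT/Q = |61.4 − 13.8|/1.91×10^5 = 2.492×10^-4 K/W
Known resistances:
  R_conv,in = 1/(4πr²h) = 1/(4π·0.668²·1040) = 1.715×10^-4 K/W
R_carbon steel = ΣR − ΣR_known = 2.492×10^-4 − 1.715×10^-4 = 7.770×10^-5 K/W
(1/r₁−1/r₂)/(4πk) = 7.770×10^-5 ⇒ k = 0.04983/(4π·7.770×10^-5) = 51.0 W/m·K

k = 51.0 W/m·K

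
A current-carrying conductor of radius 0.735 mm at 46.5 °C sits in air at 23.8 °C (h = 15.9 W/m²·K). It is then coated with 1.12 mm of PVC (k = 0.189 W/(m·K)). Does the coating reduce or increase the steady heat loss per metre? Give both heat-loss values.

increases: 1.67 → 3.68 W/m

Critical radius for a cylinder: r_cr = k/h = 0.0119 m = 1.19 cm.
Outer radius after coating: r₂ = 7.35×10^-4 + 0.00112 = 0.001855 m.
Since r₁ < r_cr and r₂ ≤ r_cr, the coating moves toward the maximum at r_cr — heat loss rises.
Bare: R = 1/(2πr₁h) = 13.62 m·K/W; Q = 22.7/13.62 = 1.67 W/m.
Coated: R = R_cond + R_conv = 6.176 m·K/W; Q = 22.7/6.176 = 3.68 W/m.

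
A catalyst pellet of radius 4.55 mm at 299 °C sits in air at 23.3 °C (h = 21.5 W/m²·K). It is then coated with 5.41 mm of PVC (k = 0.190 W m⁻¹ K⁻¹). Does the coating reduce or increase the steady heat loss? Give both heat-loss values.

increases: 1.54 → 3.16 W

Critical radius for a sphere: r_cr = 2k/h = 0.0177 m = 1.77 cm.
Outer radius after coating: r₂ = 0.00455 + 0.00541 = 0.00996 m.
Since r₁ < r_cr and r₂ ≤ r_cr, the coating moves toward the maximum at r_cr — heat loss rises.
Bare: R = 1/(4πr₁²h) = 178.8 K/W; Q = 275.7/178.8 = 1.54 W.
Coated: R = R_cond + R_conv = 87.31 K/W; Q = 275.7/87.31 = 3.16 W.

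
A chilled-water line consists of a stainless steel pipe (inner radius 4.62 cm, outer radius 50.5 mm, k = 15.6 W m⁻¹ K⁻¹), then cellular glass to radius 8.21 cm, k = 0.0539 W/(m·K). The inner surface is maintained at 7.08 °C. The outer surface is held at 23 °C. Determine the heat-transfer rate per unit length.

Resistance network (inner→outer):
  R'_stainless steel = ln(0.0505/0.0462)/(2πk) = 0.08899/(2π·15.6) = 9.079×10^-4 m·K/W
  R'_cellular glass = ln(0.0821/0.0505)/(2πk) = 0.4860/(2π·0.0539) = 1.435 m·K/W
ΣR = 9.079×10^-4 + 1.435 = 1.436 m·K/W
Q' = ΔT/ΣR = (7.08 °C − 23 °C)/1.436 = -11.1 W/m
(Negative Q' ⇒ heat flows inward; heat gain = 11.1 W/m.)

Q' = 11.1 W/m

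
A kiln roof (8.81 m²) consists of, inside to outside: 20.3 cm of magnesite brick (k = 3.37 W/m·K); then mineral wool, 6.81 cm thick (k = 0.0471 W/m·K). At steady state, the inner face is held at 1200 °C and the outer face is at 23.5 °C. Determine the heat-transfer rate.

Treat each layer as a resistance in series:
  R_magnesite brick = L/(kA) = 0.203/(3.37·8.81) = 0.006837 K/W
  R_mineral wool = L/(kA) = 0.0681/(0.0471·8.81) = 0.1641 K/W
ΣR = 0.006837 + 0.1641 = 0.1709 K/W
Q = ΔT/ΣR = (1200 °C − 23.5 °C)/0.1709 = 6880 W

Q = 6.88 kW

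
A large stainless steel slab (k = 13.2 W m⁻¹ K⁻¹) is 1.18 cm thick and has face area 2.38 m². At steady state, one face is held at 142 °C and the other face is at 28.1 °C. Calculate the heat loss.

Q = kA·ΔT/L = 13.2 × 2.38 × |142 °C − 28.1 °C| / 0.0118 = 3.03×10^5 W

Q = 3.03×10^5 W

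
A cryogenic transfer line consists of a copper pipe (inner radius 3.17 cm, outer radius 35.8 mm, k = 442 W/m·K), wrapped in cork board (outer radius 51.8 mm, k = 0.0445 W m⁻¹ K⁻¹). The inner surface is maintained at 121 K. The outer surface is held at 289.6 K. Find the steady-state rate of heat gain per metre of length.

Resistance network (inner→outer):
  R'_copper = ln(0.0358/0.0317)/(2πk) = 0.1216/(2π·442) = 4.380×10^-5 m·K/W
  R'_cork board = ln(0.0518/0.0358)/(2πk) = 0.3694/(2π·0.0445) = 1.321 m·K/W
ΣR = 4.380×10^-5 + 1.321 = 1.321 m·K/W
Q' = ΔT/ΣR = (121 K − 289.6 K)/1.321 = -128 W/m
(Negative Q' ⇒ heat flows inward; heat gain = 128 W/m.)

Q' = 128 W/m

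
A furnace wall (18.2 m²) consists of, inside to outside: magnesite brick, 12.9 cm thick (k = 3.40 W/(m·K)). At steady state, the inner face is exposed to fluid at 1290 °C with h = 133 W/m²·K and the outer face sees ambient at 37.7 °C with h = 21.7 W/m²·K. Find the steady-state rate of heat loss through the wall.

Q = 249 kW

Treat each layer as a resistance in series:
  R_conv,in = 1/(hA) = 1/(133·18.2) = 4.131×10^-4 K/W
  R_magnesite brick = L/(kA) = 0.129/(3.40·18.2) = 0.002085 K/W
  R_conv,out = 1/(hA) = 1/(21.7·18.2) = 0.002532 K/W
ΣR = 4.131×10^-4 + 0.002085 + 0.002532 = 0.005030 K/W
Q = ΔT/ΣR = (1290 °C − 37.7 °C)/0.005030 = 2.49×10^5 W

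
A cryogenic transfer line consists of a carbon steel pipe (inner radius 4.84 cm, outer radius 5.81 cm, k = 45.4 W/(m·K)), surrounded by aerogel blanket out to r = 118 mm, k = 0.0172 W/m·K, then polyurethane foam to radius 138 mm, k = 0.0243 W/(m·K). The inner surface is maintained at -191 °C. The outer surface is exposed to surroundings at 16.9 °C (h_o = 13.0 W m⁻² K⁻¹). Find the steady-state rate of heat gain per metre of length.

Treat each layer as a resistance in series:
  R'_carbon steel = ln(0.0581/0.0484)/(2πk) = 0.1827/(2π·45.4) = 6.404×10^-4 m·K/W
  R'_aerogel blanket = ln(0.118/0.0581)/(2πk) = 0.7085/(2π·0.0172) = 6.556 m·K/W
  R'_polyurethane foam = ln(0.138/0.118)/(2πk) = 0.1566/(2π·0.0243) = 1.025 m·K/W
  R'_conv,out = 1/(2πr h) = 1/(2π·0.138·13.0) = 0.08872 m·K/W
ΣR = 6.404×10^-4 + 6.556 + 1.025 + 0.08872 = 7.670 m·K/W
Q' = ΔT/ΣR = (-191 °C − 16.9 °C)/7.670 = -27.1 W/m
(Negative Q' ⇒ heat flows inward; heat gain = 27.1 W/m.)

Q' = 27.1 W/m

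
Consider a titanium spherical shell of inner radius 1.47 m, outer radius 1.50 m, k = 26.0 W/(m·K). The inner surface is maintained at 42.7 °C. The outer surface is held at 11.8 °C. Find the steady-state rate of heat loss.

Q = 7.42×10^5 W

Q = 4πk·ΔT/(1/r₁ − 1/r₂) = 4π × 26.0 × 30.9 / (1/1.47 − 1/1.50) = 7.42×10^5 W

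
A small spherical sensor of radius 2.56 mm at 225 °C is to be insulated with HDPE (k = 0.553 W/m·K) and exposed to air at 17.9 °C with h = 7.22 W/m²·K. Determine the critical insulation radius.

r_cr = 15.3 cm

For a sphere, r_cr = 2k_ins/h = 2·0.553/7.22 = 0.153 m = 15.3 cm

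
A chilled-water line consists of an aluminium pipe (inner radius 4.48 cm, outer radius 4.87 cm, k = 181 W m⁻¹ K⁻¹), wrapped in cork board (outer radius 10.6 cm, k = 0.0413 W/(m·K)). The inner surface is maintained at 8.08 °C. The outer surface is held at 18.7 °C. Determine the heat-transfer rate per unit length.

Q' = 3.54 W/m

Series thermal resistances, inner to outer:
  R'_aluminium = ln(0.0487/0.0448)/(2πk) = 0.08347/(2π·181) = 7.340×10^-5 m·K/W
  R'_cork board = ln(0.106/0.0487)/(2πk) = 0.7778/(2π·0.0413) = 2.997 m·K/W
ΣR = 7.340×10^-5 + 2.997 = 2.997 m·K/W
Q' = ΔT/ΣR = (8.08 °C − 18.7 °C)/2.997 = -3.54 W/m
(Negative Q' ⇒ heat flows inward; heat gain = 3.54 W/m.)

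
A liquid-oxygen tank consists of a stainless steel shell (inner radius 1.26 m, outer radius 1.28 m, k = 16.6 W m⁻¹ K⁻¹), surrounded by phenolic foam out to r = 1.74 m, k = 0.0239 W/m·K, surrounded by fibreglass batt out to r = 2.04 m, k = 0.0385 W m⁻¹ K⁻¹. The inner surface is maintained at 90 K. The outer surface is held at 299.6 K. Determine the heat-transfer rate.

Series thermal resistances, inner to outer:
  R_stainless steel = (1/1.26 − 1/1.28)/(4πk) = 0.01240/(4π·16.6) = 5.945×10^-5 K/W
  R_phenolic foam = (1/1.28 − 1/1.74)/(4πk) = 0.2065/(4π·0.0239) = 0.6877 K/W
  R_fibreglass batt = (1/1.74 − 1/2.04)/(4πk) = 0.08452/(4π·0.0385) = 0.1747 K/W
ΣR = 5.945×10^-5 + 0.6877 + 0.1747 = 0.8625 K/W
Q = ΔT/ΣR = (90 K − 299.6 K)/0.8625 = -243 W
(Negative Q ⇒ heat flows inward; heat gain = 243 W.)

Q = 243 W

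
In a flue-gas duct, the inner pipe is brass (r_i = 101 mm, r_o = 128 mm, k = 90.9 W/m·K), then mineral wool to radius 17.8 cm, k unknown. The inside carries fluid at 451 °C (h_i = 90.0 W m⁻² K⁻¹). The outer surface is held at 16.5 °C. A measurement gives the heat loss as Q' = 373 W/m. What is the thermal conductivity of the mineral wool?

ΣR = ΔT/Q' = |451 − 16.5|/373 = 1.165 m·K/W
Known resistances:
  R'_conv,in = 1/(2πr h) = 1/(2π·0.101·90.0) = 0.01751 m·K/W
  R'_brass = ln(0.128/0.101)/(2πk) = 0.2369/(2π·90.9) = 4.148×10^-4 m·K/W
R_mineral wool = ΣR − ΣR_known = 1.165 − 0.01792 = 1.147 m·K/W
ln(r₂/r₁)/(2πk) = 1.147 ⇒ k = 0.3298/(2π·1.147) = 0.0458 W/m·K

k = 0.0458 W/m·K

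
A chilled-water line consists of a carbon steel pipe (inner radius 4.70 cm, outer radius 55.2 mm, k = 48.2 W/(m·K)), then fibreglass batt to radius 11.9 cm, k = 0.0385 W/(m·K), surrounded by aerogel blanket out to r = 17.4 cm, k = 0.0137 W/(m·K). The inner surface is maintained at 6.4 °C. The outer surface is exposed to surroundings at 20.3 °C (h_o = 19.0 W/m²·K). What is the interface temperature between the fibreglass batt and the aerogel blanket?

T = 12.2 °C

Series thermal resistances, inner to outer:
  R'_carbon steel = ln(0.0552/0.0470)/(2πk) = 0.1608/(2π·48.2) = 5.310×10^-4 m·K/W
  R'_fibreglass batt = ln(0.119/0.0552)/(2πk) = 0.7682/(2π·0.0385) = 3.175 m·K/W
  R'_aerogel blanket = ln(0.174/0.119)/(2πk) = 0.3799/(2π·0.0137) = 4.414 m·K/W
  R'_conv,out = 1/(2πr h) = 1/(2π·0.174·19.0) = 0.04814 m·K/W
ΣR = 5.310×10^-4 + 3.175 + 4.414 + 0.04814 = 7.638 m·K/W
Q' = ΔT/ΣR = (6.4 °C − 20.3 °C)/7.638 = -1.820 W/m
From the inner boundary to the fibreglass batt/aerogel blanket interface, ΣR_partial = 3.176 m·K/W.
T_interface = T_in − Q'·ΣR_partial = 6.4 °C − (-1.820)(3.176) = 12.2 °C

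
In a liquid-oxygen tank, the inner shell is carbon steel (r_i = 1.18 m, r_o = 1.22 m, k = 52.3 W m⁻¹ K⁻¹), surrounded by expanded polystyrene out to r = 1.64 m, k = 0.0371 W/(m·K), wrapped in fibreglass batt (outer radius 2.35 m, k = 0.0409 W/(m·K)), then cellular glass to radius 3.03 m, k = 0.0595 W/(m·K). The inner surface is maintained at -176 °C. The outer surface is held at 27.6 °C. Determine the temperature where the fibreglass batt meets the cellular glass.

Resistance network (inner→outer):
  R_carbon steel = (1/1.18 − 1/1.22)/(4πk) = 0.02779/(4π·52.3) = 4.228×10^-5 K/W
  R_expanded polystyrene = (1/1.22 − 1/1.64)/(4πk) = 0.2099/(4π·0.0371) = 0.4503 K/W
  R_fibreglass batt = (1/1.64 − 1/2.35)/(4πk) = 0.1842/(4π·0.0409) = 0.3584 K/W
  R_cellular glass = (1/2.35 − 1/3.03)/(4πk) = 0.09550/(4π·0.0595) = 0.1277 K/W
ΣR = 4.228×10^-5 + 0.4503 + 0.3584 + 0.1277 = 0.9364 K/W
Q = ΔT/ΣR = (-176 °C − 27.6 °C)/0.9364 = -217.4 W
From the inner boundary to the fibreglass batt/cellular glass interface, ΣR_partial = 0.8087 K/W.
T_interface = T_in − Q·ΣR_partial = -176 °C − (-217.4)(0.8087) = -0.2 °C

T = -0.2 °C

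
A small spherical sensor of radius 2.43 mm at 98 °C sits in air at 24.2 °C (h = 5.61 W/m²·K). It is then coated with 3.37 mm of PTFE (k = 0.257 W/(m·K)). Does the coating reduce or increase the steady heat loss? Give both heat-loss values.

Critical radius for a sphere: r_cr = 2k/h = 0.0916 m = 9.16 cm.
Outer radius after coating: r₂ = 0.00243 + 0.00337 = 0.00580 m.
Since r₁ < r_cr and r₂ ≤ r_cr, the coating moves toward the maximum at r_cr — heat loss rises.
Bare: R = 1/(4πr₁²h) = 2402 K/W; Q = 73.8/2402 = 0.0307 W.
Coated: R = R_cond + R_conv = 495.7 K/W; Q = 73.8/495.7 = 0.149 W.

increases: 0.0307 → 0.149 W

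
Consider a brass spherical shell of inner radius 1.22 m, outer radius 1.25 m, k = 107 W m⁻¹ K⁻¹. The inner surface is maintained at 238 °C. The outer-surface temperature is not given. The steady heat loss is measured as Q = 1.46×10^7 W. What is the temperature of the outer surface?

T_out = 24.4 °C

Series resistances:
  R_brass = (1/1.22 − 1/1.25)/(4πk) = 0.01967/(4π·107) = 1.463×10^-5 K/W
ΣR = 1.463×10^-5 K/W
ΔT = Q·ΣR = 1.46×10^7 × 1.463×10^-5 = 213.6 K
Heat flows outward, so T_out = T_in − ΔT = 238 − 213.6 = 24.4 °C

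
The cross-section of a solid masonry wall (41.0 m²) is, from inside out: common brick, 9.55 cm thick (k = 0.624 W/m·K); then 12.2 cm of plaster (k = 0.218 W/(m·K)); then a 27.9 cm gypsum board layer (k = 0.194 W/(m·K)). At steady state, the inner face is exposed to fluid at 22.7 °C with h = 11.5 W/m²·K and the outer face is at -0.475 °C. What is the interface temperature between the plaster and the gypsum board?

T = 14.4 °C

Resistance network (inner→outer):
  R_conv,in = 1/(hA) = 1/(11.5·41.0) = 0.002121 K/W
  R_common brick = L/(kA) = 0.0955/(0.624·41.0) = 0.003733 K/W
  R_plaster = L/(kA) = 0.122/(0.218·41.0) = 0.01365 K/W
  R_gypsum board = L/(kA) = 0.279/(0.194·41.0) = 0.03508 K/W
ΣR = 0.002121 + 0.003733 + 0.01365 + 0.03508 = 0.05458 K/W
Q = ΔT/ΣR = (22.7 °C − -0.475 °C)/0.05458 = 424.6 W
From the inner boundary to the plaster/gypsum board interface, ΣR_partial = 0.01950 K/W.
T_interface = T_in − Q·ΣR_partial = 22.7 °C − (424.6)(0.01950) = 14.4 °C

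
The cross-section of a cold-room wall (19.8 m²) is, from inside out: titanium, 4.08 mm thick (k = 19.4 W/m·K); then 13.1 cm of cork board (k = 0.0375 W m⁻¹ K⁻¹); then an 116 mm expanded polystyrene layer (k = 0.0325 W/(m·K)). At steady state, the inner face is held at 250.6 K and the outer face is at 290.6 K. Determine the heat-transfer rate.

Treat each layer as a resistance in series:
  R_titanium = L/(kA) = 0.00408/(19.4·19.8) = 1.062×10^-5 K/W
  R_cork board = L/(kA) = 0.131/(0.0375·19.8) = 0.1764 K/W
  R_expanded polystyrene = L/(kA) = 0.116/(0.0325·19.8) = 0.1803 K/W
ΣR = 1.062×10^-5 + 0.1764 + 0.1803 = 0.3567 K/W
Q = ΔT/ΣR = (250.6 K − 290.6 K)/0.3567 = -112 W
(Negative Q ⇒ heat flows inward; heat gain = 112 W.)

Q = 112 W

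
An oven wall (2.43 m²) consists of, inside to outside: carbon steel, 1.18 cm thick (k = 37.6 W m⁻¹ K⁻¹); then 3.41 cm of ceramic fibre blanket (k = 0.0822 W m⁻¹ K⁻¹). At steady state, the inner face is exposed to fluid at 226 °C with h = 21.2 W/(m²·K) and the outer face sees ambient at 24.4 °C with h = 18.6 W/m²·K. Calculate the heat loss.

Treat each layer as a resistance in series:
  R_conv,in = 1/(hA) = 1/(21.2·2.43) = 0.01941 K/W
  R_carbon steel = L/(kA) = 0.0118/(37.6·2.43) = 1.291×10^-4 K/W
  R_ceramic fibre blanket = L/(kA) = 0.0341/(0.0822·2.43) = 0.1707 K/W
  R_conv,out = 1/(hA) = 1/(18.6·2.43) = 0.02212 K/W
ΣR = 0.01941 + 1.291×10^-4 + 0.1707 + 0.02212 = 0.2124 K/W
Q = ΔT/ΣR = (226 °C − 24.4 °C)/0.2124 = 949 W

Q = 949 W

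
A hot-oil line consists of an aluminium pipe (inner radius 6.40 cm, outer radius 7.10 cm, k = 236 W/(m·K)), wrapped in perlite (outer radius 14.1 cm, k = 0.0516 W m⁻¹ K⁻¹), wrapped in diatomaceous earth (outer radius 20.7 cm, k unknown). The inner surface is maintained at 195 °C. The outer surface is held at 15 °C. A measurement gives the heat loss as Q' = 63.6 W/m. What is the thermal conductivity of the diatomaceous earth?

ΣR = ΔT/Q' = |195 − 15|/63.6 = 2.830 m·K/W
Known resistances:
  R'_aluminium = ln(0.0710/0.0640)/(2πk) = 0.1038/(2π·236) = 7.000×10^-5 m·K/W
  R'_perlite = ln(0.141/0.0710)/(2πk) = 0.6861/(2π·0.0516) = 2.116 m·K/W
R_diatomaceous earth = ΣR − ΣR_known = 2.830 − 2.116 = 0.7140 m·K/W
ln(r₂/r₁)/(2πk) = 0.7140 ⇒ k = 0.3840/(2π·0.7140) = 0.0856 W/m·K

k = 0.0856 W/m·K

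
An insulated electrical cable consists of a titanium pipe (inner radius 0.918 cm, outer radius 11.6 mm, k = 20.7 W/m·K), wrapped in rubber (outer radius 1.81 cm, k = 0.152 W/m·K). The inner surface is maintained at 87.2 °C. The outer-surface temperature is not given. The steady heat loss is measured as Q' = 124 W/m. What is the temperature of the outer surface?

T_out = 29.2 °C

Series resistances:
  R'_titanium = ln(0.0116/0.00918)/(2πk) = 0.2340/(2π·20.7) = 0.001799 m·K/W
  R'_rubber = ln(0.0181/0.0116)/(2πk) = 0.4449/(2π·0.152) = 0.4658 m·K/W
ΣR = 0.4676 m·K/W
ΔT = Q'·ΣR = 124 × 0.4676 = 57.98 K
Heat flows outward, so T_out = T_in − ΔT = 87.2 − 57.98 = 29.2 °C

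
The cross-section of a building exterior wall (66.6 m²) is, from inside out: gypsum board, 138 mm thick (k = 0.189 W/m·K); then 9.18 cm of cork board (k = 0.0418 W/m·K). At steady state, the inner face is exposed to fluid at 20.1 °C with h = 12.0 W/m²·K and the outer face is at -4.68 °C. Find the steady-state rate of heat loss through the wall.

Q = 548 W

Resistance network (inner→outer):
  R_conv,in = 1/(hA) = 1/(12.0·66.6) = 0.001251 K/W
  R_gypsum board = L/(kA) = 0.138/(0.189·66.6) = 0.01096 K/W
  R_cork board = L/(kA) = 0.0918/(0.0418·66.6) = 0.03298 K/W
ΣR = 0.001251 + 0.01096 + 0.03298 = 0.04519 K/W
Q = ΔT/ΣR = (20.1 °C − -4.68 °C)/0.04519 = 548 W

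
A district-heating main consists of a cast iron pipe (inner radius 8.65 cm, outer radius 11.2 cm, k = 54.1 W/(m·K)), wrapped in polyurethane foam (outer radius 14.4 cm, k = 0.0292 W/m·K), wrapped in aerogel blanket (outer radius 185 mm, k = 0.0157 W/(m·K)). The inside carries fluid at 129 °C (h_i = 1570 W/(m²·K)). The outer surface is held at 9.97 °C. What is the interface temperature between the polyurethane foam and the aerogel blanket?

T = 87.3 °C

Series thermal resistances, inner to outer:
  R'_conv,in = 1/(2πr h) = 1/(2π·0.0865·1570) = 0.001172 m·K/W
  R'_cast iron = ln(0.112/0.0865)/(2πk) = 0.2584/(2π·54.1) = 7.600×10^-4 m·K/W
  R'_polyurethane foam = ln(0.144/0.112)/(2πk) = 0.2513/(2π·0.0292) = 1.370 m·K/W
  R'_aerogel blanket = ln(0.185/0.144)/(2πk) = 0.2505/(2π·0.0157) = 2.540 m·K/W
ΣR = 0.001172 + 7.600×10^-4 + 1.370 + 2.540 = 3.912 m·K/W
Q' = ΔT/ΣR = (129 °C − 9.97 °C)/3.912 = 30.43 W/m
From the inner boundary to the polyurethane foam/aerogel blanket interface, ΣR_partial = 1.372 m·K/W.
T_interface = T_in − Q'·ΣR_partial = 129 °C − (30.43)(1.372) = 87.3 °C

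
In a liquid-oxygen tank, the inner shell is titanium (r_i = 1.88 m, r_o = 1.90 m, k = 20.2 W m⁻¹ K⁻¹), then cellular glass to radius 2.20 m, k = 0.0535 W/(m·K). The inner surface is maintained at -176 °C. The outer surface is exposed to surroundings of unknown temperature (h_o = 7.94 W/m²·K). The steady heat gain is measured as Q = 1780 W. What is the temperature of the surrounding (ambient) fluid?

T_out = 17.7 °C

Series resistances:
  R_titanium = (1/1.88 − 1/1.90)/(4πk) = 0.005599/(4π·20.2) = 2.206×10^-5 K/W
  R_cellular glass = (1/1.90 − 1/2.20)/(4πk) = 0.07177/(4π·0.0535) = 0.1068 K/W
  R_conv,out = 1/(4πr²h) = 1/(4π·2.20²·7.94) = 0.002071 K/W
ΣR = 0.1088 K/W
ΔT = Q·ΣR = 1780 × 0.1088 = 193.7 K
Heat flows inward, so T_out = T_in + ΔT = -176 + 193.7 = 17.7 °C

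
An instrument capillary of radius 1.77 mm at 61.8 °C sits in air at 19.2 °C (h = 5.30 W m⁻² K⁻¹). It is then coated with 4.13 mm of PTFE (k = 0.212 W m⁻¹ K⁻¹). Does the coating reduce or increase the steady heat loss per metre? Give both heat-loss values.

increases: 2.51 → 7.11 W/m

Critical radius for a cylinder: r_cr = k/h = 0.0400 m = 4.00 cm.
Outer radius after coating: r₂ = 0.00177 + 0.00413 = 0.00590 m.
Since r₁ < r_cr and r₂ ≤ r_cr, the coating moves toward the maximum at r_cr — heat loss rises.
Bare: R = 1/(2πr₁h) = 16.97 m·K/W; Q = 42.6/16.97 = 2.51 W/m.
Coated: R = R_cond + R_conv = 5.994 m·K/W; Q = 42.6/5.994 = 7.11 W/m.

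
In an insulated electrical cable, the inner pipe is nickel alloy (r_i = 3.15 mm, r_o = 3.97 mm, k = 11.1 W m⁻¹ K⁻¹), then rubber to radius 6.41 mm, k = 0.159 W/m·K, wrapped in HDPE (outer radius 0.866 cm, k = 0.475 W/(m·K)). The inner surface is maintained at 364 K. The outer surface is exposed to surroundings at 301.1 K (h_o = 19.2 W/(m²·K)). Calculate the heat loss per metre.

Q' = 40.8 W/m

Resistance network (inner→outer):
  R'_nickel alloy = ln(0.00397/0.00315)/(2πk) = 0.2314/(2π·11.1) = 0.003317 m·K/W
  R'_rubber = ln(0.00641/0.00397)/(2πk) = 0.4791/(2π·0.159) = 0.4796 m·K/W
  R'_HDPE = ln(0.00866/0.00641)/(2πk) = 0.3009/(2π·0.475) = 0.1008 m·K/W
  R'_conv,out = 1/(2πr h) = 1/(2π·0.00866·19.2) = 0.9572 m·K/W
ΣR = 0.003317 + 0.4796 + 0.1008 + 0.9572 = 1.541 m·K/W
Q' = ΔT/ΣR = (364 K − 301.1 K)/1.541 = 40.8 W/m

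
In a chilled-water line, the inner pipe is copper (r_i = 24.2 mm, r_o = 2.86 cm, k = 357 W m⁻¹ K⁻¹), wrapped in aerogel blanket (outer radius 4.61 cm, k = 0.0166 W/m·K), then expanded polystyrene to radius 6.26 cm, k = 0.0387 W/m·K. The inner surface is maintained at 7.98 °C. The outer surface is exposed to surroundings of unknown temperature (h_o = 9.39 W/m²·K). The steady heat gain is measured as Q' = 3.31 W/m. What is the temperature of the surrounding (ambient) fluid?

Series resistances:
  R'_copper = ln(0.0286/0.0242)/(2πk) = 0.1671/(2π·357) = 7.447×10^-5 m·K/W
  R'_aerogel blanket = ln(0.0461/0.0286)/(2πk) = 0.4774/(2π·0.0166) = 4.577 m·K/W
  R'_expanded polystyrene = ln(0.0626/0.0461)/(2πk) = 0.3060/(2π·0.0387) = 1.258 m·K/W
  R'_conv,out = 1/(2πr h) = 1/(2π·0.0626·9.39) = 0.2708 m·K/W
ΣR = 6.106 m·K/W
ΔT = Q'·ΣR = 3.31 × 6.106 = 20.21 K
Heat flows inward, so T_out = T_in + ΔT = 7.98 + 20.21 = 28.2 °C

T_out = 28.2 °C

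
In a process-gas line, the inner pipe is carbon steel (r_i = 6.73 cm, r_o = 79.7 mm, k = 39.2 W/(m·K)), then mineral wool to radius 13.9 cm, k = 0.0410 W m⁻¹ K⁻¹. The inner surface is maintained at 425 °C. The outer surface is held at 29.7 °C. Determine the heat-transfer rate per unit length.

Resistance network (inner→outer):
  R'_carbon steel = ln(0.0797/0.0673)/(2πk) = 0.1691/(2π·39.2) = 6.866×10^-4 m·K/W
  R'_mineral wool = ln(0.139/0.0797)/(2πk) = 0.5562/(2π·0.0410) = 2.159 m·K/W
ΣR = 6.866×10^-4 + 2.159 = 2.160 m·K/W
Q' = ΔT/ΣR = (425 °C − 29.7 °C)/2.160 = 183 W/m

Q' = 183 W/m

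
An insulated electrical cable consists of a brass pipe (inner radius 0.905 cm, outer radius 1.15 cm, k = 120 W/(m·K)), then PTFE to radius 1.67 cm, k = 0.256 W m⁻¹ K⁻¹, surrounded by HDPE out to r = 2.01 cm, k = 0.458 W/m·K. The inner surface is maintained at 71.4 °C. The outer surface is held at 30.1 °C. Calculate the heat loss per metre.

Q' = 139 W/m

Treat each layer as a resistance in series:
  R'_brass = ln(0.0115/0.00905)/(2πk) = 0.2396/(2π·120) = 3.178×10^-4 m·K/W
  R'_PTFE = ln(0.0167/0.0115)/(2πk) = 0.3731/(2π·0.256) = 0.2319 m·K/W
  R'_HDPE = ln(0.0201/0.0167)/(2πk) = 0.1853/(2π·0.458) = 0.06440 m·K/W
ΣR = 3.178×10^-4 + 0.2319 + 0.06440 = 0.2966 m·K/W
Q' = ΔT/ΣR = (71.4 °C − 30.1 °C)/0.2966 = 139 W/m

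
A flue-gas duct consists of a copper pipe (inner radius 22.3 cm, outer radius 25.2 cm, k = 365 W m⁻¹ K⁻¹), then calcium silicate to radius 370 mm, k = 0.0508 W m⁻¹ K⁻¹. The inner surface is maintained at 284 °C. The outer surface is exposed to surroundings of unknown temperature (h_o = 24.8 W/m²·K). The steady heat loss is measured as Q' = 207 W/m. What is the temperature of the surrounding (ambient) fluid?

T_out = 31.3 °C

Series resistances:
  R'_copper = ln(0.252/0.223)/(2πk) = 0.1223/(2π·365) = 5.331×10^-5 m·K/W
  R'_calcium silicate = ln(0.370/0.252)/(2πk) = 0.3841/(2π·0.0508) = 1.203 m·K/W
  R'_conv,out = 1/(2πr h) = 1/(2π·0.370·24.8) = 0.01734 m·K/W
ΣR = 1.221 m·K/W
ΔT = Q'·ΣR = 207 × 1.221 = 252.7 K
Heat flows outward, so T_out = T_in − ΔT = 284 − 252.7 = 31.3 °C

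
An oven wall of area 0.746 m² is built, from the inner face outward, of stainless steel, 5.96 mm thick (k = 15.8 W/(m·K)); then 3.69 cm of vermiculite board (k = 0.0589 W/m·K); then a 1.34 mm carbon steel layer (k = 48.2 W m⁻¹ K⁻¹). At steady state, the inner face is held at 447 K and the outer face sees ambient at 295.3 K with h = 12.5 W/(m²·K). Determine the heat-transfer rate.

Series thermal resistances, inner to outer:
  R_stainless steel = L/(kA) = 0.00596/(15.8·0.746) = 5.057×10^-4 K/W
  R_vermiculite board = L/(kA) = 0.0369/(0.0589·0.746) = 0.8398 K/W
  R_carbon steel = L/(kA) = 0.00134/(48.2·0.746) = 3.727×10^-5 K/W
  R_conv,out = 1/(hA) = 1/(12.5·0.746) = 0.1072 K/W
ΣR = 5.057×10^-4 + 0.8398 + 3.727×10^-5 + 0.1072 = 0.9475 K/W
Q = ΔT/ΣR = (447 K − 295.3 K)/0.9475 = 160 W

Q = 160 W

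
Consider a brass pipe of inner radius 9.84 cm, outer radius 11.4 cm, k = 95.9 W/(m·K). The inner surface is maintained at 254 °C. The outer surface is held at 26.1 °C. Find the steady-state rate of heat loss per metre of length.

Q' = 933 kW/m

Q' = 2πk·ΔT/ln(r₂/r₁) = 2π × 95.9 × 227.9 / ln(0.114/0.0984) = 9.33×10^5 W/m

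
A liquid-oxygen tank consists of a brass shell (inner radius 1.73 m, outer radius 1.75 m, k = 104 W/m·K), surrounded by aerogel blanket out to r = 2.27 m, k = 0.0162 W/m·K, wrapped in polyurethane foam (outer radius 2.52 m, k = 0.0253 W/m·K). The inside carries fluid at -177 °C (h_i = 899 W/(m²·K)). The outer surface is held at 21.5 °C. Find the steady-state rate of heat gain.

Q = 254 W

Series thermal resistances, inner to outer:
  R_conv,in = 1/(4πr²h) = 1/(4π·1.73²·899) = 2.958×10^-5 K/W
  R_brass = (1/1.73 − 1/1.75)/(4πk) = 0.006606/(4π·104) = 5.055×10^-6 K/W
  R_aerogel blanket = (1/1.75 − 1/2.27)/(4πk) = 0.1309/(4π·0.0162) = 0.6430 K/W
  R_polyurethane foam = (1/2.27 − 1/2.52)/(4πk) = 0.04370/(4π·0.0253) = 0.1375 K/W
ΣR = 2.958×10^-5 + 5.055×10^-6 + 0.6430 + 0.1375 = 0.7805 K/W
Q = ΔT/ΣR = (-177 °C − 21.5 °C)/0.7805 = -254 W
(Negative Q ⇒ heat flows inward; heat gain = 254 W.)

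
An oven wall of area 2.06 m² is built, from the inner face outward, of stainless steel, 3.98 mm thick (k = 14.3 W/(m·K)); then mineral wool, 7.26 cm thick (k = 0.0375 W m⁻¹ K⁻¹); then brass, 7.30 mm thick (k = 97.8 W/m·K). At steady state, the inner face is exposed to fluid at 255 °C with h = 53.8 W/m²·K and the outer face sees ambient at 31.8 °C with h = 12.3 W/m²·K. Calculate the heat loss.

Q = 226 W

Resistance network (inner→outer):
  R_conv,in = 1/(hA) = 1/(53.8·2.06) = 0.009023 K/W
  R_stainless steel = L/(kA) = 0.00398/(14.3·2.06) = 1.351×10^-4 K/W
  R_mineral wool = L/(kA) = 0.0726/(0.0375·2.06) = 0.9398 K/W
  R_brass = L/(kA) = 0.00730/(97.8·2.06) = 3.623×10^-5 K/W
  R_conv,out = 1/(hA) = 1/(12.3·2.06) = 0.03947 K/W
ΣR = 0.009023 + 1.351×10^-4 + 0.9398 + 3.623×10^-5 + 0.03947 = 0.9885 K/W
Q = ΔT/ΣR = (255 °C − 31.8 °C)/0.9885 = 226 W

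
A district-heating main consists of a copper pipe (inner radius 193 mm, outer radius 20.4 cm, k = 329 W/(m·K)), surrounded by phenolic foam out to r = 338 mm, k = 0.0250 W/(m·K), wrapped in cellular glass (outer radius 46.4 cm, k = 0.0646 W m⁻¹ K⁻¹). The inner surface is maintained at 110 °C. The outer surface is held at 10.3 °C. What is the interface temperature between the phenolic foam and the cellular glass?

Series thermal resistances, inner to outer:
  R'_copper = ln(0.204/0.193)/(2πk) = 0.05543/(2π·329) = 2.681×10^-5 m·K/W
  R'_phenolic foam = ln(0.338/0.204)/(2πk) = 0.5049/(2π·0.0250) = 3.214 m·K/W
  R'_cellular glass = ln(0.464/0.338)/(2πk) = 0.3168/(2π·0.0646) = 0.7806 m·K/W
ΣR = 2.681×10^-5 + 3.214 + 0.7806 = 3.995 m·K/W
Q' = ΔT/ΣR = (110 °C − 10.3 °C)/3.995 = 24.96 W/m
From the inner boundary to the phenolic foam/cellular glass interface, ΣR_partial = 3.214 m·K/W.
T_interface = T_in − Q'·ΣR_partial = 110 °C − (24.96)(3.214) = 29.8 °C

T = 29.8 °C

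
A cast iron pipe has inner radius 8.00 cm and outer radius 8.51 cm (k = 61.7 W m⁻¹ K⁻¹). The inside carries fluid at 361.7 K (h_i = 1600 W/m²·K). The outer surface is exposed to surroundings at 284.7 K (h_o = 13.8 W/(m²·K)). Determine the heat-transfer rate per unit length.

Q' = 562 W/m

Resistance network (inner→outer):
  R'_conv,in = 1/(2πr h) = 1/(2π·0.0800·1600) = 0.001243 m·K/W
  R'_cast iron = ln(0.0851/0.0800)/(2πk) = 0.06180/(2π·61.7) = 1.594×10^-4 m·K/W
  R'_conv,out = 1/(2πr h) = 1/(2π·0.0851·13.8) = 0.1355 m·K/W
ΣR = 0.001243 + 1.594×10^-4 + 0.1355 = 0.1369 m·K/W
Q' = ΔT/ΣR = (361.7 K − 284.7 K)/0.1369 = 562 W/m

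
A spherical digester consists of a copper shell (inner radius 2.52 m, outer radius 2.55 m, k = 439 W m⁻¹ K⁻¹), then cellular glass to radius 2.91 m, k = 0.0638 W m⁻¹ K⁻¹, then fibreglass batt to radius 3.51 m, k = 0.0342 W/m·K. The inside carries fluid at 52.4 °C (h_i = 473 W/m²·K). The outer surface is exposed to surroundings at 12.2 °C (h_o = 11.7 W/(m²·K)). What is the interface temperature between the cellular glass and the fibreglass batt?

T = 40.1 °C

Series thermal resistances, inner to outer:
  R_conv,in = 1/(4πr²h) = 1/(4π·2.52²·473) = 2.649×10^-5 K/W
  R_copper = (1/2.52 − 1/2.55)/(4πk) = 0.004669/(4π·439) = 8.463×10^-7 K/W
  R_cellular glass = (1/2.55 − 1/2.91)/(4πk) = 0.04851/(4π·0.0638) = 0.06051 K/W
  R_fibreglass batt = (1/2.91 − 1/3.51)/(4πk) = 0.05874/(4π·0.0342) = 0.1367 K/W
  R_conv,out = 1/(4πr²h) = 1/(4π·3.51²·11.7) = 5.521×10^-4 K/W
ΣR = 2.649×10^-5 + 8.463×10^-7 + 0.06051 + 0.1367 + 5.521×10^-4 = 0.1978 K/W
Q = ΔT/ΣR = (52.4 °C − 12.2 °C)/0.1978 = 203.2 W
From the inner boundary to the cellular glass/fibreglass batt interface, ΣR_partial = 0.06054 K/W.
T_interface = T_in − Q·ΣR_partial = 52.4 °C − (203.2)(0.06054) = 40.1 °C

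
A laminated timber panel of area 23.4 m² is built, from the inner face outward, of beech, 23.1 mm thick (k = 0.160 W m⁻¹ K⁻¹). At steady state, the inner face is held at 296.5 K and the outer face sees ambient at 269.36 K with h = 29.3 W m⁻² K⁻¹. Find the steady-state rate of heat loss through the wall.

Q = 3.56 kW

Treat each layer as a resistance in series:
  R_beech = L/(kA) = 0.0231/(0.160·23.4) = 0.006170 K/W
  R_conv,out = 1/(hA) = 1/(29.3·23.4) = 0.001459 K/W
ΣR = 0.006170 + 0.001459 = 0.007629 K/W
Q = ΔT/ΣR = (296.5 K − 269.36 K)/0.007629 = 3560 W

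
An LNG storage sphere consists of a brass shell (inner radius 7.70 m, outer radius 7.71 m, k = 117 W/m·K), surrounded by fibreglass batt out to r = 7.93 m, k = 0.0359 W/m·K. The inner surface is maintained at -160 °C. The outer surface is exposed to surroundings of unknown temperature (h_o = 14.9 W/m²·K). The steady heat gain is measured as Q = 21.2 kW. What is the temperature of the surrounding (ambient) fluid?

T_out = 10.9 °C

Series resistances:
  R_brass = (1/7.70 − 1/7.71)/(4πk) = 1.684×10^-4/(4π·117) = 1.146×10^-7 K/W
  R_fibreglass batt = (1/7.71 − 1/7.93)/(4πk) = 0.003598/(4π·0.0359) = 0.007976 K/W
  R_conv,out = 1/(4πr²h) = 1/(4π·7.93²·14.9) = 8.493×10^-5 K/W
ΣR = 0.008061 K/W
ΔT = Q·ΣR = 21200 × 0.008061 = 170.9 K
Heat flows inward, so T_out = T_in + ΔT = -160 + 170.9 = 10.9 °C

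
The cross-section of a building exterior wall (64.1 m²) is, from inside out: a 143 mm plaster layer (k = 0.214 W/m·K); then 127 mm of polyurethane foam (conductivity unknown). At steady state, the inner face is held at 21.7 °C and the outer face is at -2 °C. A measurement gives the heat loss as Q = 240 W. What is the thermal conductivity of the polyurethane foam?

k = 0.0224 W/m·K

ΣR = ΔT/Q = |21.7 − -2|/240 = 0.09875 K/W
Known resistances:
  R_plaster = L/(kA) = 0.143/(0.214·64.1) = 0.01042 K/W
R_polyurethane foam = ΣR − ΣR_known = 0.09875 − 0.01042 = 0.08833 K/W
L/(kA) = 0.08833 ⇒ k = 0.127/(0.08833·64.1) = 0.0224 W/m·K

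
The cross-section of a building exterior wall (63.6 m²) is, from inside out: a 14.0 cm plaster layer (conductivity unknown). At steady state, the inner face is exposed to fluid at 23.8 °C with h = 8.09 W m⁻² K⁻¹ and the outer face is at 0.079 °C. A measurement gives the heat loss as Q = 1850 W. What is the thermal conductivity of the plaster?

k = 0.202 W/m·K

ΣR = ΔT/Q = |23.8 − 0.079|/1850 = 0.01282 K/W
Known resistances:
  R_conv,in = 1/(hA) = 1/(8.09·63.6) = 0.001944 K/W
R_plaster = ΣR − ΣR_known = 0.01282 − 0.001944 = 0.01088 K/W
L/(kA) = 0.01088 ⇒ k = 0.140/(0.01088·63.6) = 0.202 W/m·K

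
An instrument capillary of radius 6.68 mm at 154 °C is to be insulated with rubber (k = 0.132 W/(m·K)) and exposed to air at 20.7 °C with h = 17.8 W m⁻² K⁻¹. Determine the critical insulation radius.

For a cylinder, r_cr = k_ins/h = 0.132/17.8 = 0.00742 m = 0.742 cm

r_cr = 0.742 cm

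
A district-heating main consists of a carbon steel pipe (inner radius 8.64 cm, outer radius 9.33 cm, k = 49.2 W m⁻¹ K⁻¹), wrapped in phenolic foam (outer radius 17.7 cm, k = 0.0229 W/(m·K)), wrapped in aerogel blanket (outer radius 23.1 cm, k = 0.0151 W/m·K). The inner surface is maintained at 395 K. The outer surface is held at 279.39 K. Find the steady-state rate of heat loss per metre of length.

Q' = 15.9 W/m

Resistance network (inner→outer):
  R'_carbon steel = ln(0.0933/0.0864)/(2πk) = 0.07683/(2π·49.2) = 2.485×10^-4 m·K/W
  R'_phenolic foam = ln(0.177/0.0933)/(2πk) = 0.6403/(2π·0.0229) = 4.450 m·K/W
  R'_aerogel blanket = ln(0.231/0.177)/(2πk) = 0.2663/(2π·0.0151) = 2.806 m·K/W
ΣR = 2.485×10^-4 + 4.450 + 2.806 = 7.256 m·K/W
Q' = ΔT/ΣR = (395 K − 279.39 K)/7.256 = 15.9 W/m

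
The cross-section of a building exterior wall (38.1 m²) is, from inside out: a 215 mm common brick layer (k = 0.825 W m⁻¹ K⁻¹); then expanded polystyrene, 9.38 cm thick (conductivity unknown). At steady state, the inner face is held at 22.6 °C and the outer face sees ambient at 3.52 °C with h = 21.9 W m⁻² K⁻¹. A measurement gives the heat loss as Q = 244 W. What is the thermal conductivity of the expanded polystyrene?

k = 0.0351 W/m·K

ΣR = ΔT/Q = |22.6 − 3.52|/244 = 0.07820 K/W
Known resistances:
  R_common brick = L/(kA) = 0.215/(0.825·38.1) = 0.006840 K/W
  R_conv,out = 1/(hA) = 1/(21.9·38.1) = 0.001198 K/W
R_expanded polystyrene = ΣR − ΣR_known = 0.07820 − 0.008038 = 0.07016 K/W
L/(kA) = 0.07016 ⇒ k = 0.0938/(0.07016·38.1) = 0.0351 W/m·K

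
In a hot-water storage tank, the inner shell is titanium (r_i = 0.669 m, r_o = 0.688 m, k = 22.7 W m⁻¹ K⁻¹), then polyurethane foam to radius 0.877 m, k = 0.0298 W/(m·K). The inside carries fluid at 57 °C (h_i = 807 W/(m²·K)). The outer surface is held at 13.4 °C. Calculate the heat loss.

Q = 52.1 W

Treat each layer as a resistance in series:
  R_conv,in = 1/(4πr²h) = 1/(4π·0.669²·807) = 2.203×10^-4 K/W
  R_titanium = (1/0.669 − 1/0.688)/(4πk) = 0.04128/(4π·22.7) = 1.447×10^-4 K/W
  R_polyurethane foam = (1/0.688 − 1/0.877)/(4πk) = 0.3132/(4π·0.0298) = 0.8365 K/W
ΣR = 2.203×10^-4 + 1.447×10^-4 + 0.8365 = 0.8369 K/W
Q = ΔT/ΣR = (57 °C − 13.4 °C)/0.8369 = 52.1 W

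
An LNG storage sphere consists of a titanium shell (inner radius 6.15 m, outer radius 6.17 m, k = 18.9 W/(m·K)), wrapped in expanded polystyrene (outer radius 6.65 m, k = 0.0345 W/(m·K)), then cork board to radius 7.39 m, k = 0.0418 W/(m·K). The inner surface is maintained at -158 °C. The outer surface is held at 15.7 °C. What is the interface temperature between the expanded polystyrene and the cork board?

Treat each layer as a resistance in series:
  R_titanium = (1/6.15 − 1/6.17)/(4πk) = 5.271×10^-4/(4π·18.9) = 2.219×10^-6 K/W
  R_expanded polystyrene = (1/6.17 − 1/6.65)/(4πk) = 0.01170/(4π·0.0345) = 0.02698 K/W
  R_cork board = (1/6.65 − 1/7.39)/(4πk) = 0.01506/(4π·0.0418) = 0.02867 K/W
ΣR = 2.219×10^-6 + 0.02698 + 0.02867 = 0.05565 K/W
Q = ΔT/ΣR = (-158 °C − 15.7 °C)/0.05565 = -3121 W
From the inner boundary to the expanded polystyrene/cork board interface, ΣR_partial = 0.02698 K/W.
T_interface = T_in − Q·ΣR_partial = -158 °C − (-3121)(0.02698) = -73.8 °C

T = -73.8 °C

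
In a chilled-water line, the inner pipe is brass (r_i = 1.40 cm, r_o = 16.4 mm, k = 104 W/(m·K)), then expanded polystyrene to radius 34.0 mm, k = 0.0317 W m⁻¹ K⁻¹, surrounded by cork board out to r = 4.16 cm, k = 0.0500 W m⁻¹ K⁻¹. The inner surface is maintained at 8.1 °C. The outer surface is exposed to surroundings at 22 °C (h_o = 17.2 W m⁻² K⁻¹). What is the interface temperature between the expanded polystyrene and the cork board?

T = 19.3 °C

Resistance network (inner→outer):
  R'_brass = ln(0.0164/0.0140)/(2πk) = 0.1582/(2π·104) = 2.421×10^-4 m·K/W
  R'_expanded polystyrene = ln(0.0340/0.0164)/(2πk) = 0.7291/(2π·0.0317) = 3.660 m·K/W
  R'_cork board = ln(0.0416/0.0340)/(2πk) = 0.2017/(2π·0.0500) = 0.6422 m·K/W
  R'_conv,out = 1/(2πr h) = 1/(2π·0.0416·17.2) = 0.2224 m·K/W
ΣR = 2.421×10^-4 + 3.660 + 0.6422 + 0.2224 = 4.525 m·K/W
Q' = ΔT/ΣR = (8.1 °C − 22 °C)/4.525 = -3.072 W/m
From the inner boundary to the expanded polystyrene/cork board interface, ΣR_partial = 3.660 m·K/W.
T_interface = T_in − Q'·ΣR_partial = 8.1 °C − (-3.072)(3.660) = 19.3 °C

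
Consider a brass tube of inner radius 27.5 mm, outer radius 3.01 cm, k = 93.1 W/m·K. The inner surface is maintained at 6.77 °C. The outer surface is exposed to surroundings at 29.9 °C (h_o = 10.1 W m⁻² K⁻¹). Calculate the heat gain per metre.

Q' = 44.2 W/m

Treat each layer as a resistance in series:
  R'_brass = ln(0.0301/0.0275)/(2πk) = 0.09034/(2π·93.1) = 1.544×10^-4 m·K/W
  R'_conv,out = 1/(2πr h) = 1/(2π·0.0301·10.1) = 0.5235 m·K/W
ΣR = 1.544×10^-4 + 0.5235 = 0.5237 m·K/W
Q' = ΔT/ΣR = (6.77 °C − 29.9 °C)/0.5237 = -44.2 W/m
(Negative Q' ⇒ heat flows inward; heat gain = 44.2 W/m.)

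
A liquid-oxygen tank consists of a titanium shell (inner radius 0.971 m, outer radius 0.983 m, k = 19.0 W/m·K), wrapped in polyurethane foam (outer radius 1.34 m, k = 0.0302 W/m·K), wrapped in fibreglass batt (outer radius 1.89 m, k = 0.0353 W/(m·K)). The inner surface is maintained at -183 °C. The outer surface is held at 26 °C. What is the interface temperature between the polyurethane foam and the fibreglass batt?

T = -59.0 °C

Treat each layer as a resistance in series:
  R_titanium = (1/0.971 − 1/0.983)/(4πk) = 0.01257/(4π·19.0) = 5.266×10^-5 K/W
  R_polyurethane foam = (1/0.983 − 1/1.34)/(4πk) = 0.2710/(4π·0.0302) = 0.7142 K/W
  R_fibreglass batt = (1/1.34 − 1/1.89)/(4πk) = 0.2172/(4π·0.0353) = 0.4896 K/W
ΣR = 5.266×10^-5 + 0.7142 + 0.4896 = 1.204 K/W
Q = ΔT/ΣR = (-183 °C − 26 °C)/1.204 = -173.6 W
From the inner boundary to the polyurethane foam/fibreglass batt interface, ΣR_partial = 0.7143 K/W.
T_interface = T_in − Q·ΣR_partial = -183 °C − (-173.6)(0.7143) = -59.0 °C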